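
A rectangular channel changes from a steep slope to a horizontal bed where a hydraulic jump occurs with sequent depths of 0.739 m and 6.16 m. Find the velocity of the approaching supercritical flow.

V₁ = 16.8 m/s

For a rectangular channel the momentum equation gives q² = ½·g·y₁·y₂·(y₁ + y₂) = ½×9.81×0.739×6.16×6.90 = 154.
q = √154 = 12.4 m²/s.
V₁ = q/y₁ = 12.4/0.739 = 16.8 m/s.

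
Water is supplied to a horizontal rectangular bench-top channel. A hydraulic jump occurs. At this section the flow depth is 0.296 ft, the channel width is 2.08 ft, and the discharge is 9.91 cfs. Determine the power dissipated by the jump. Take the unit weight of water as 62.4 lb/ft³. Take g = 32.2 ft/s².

q = Q/b = 9.91/2.08 = 4.76 ft²/s; V₁ = q/y₁ = 16.1 ft/s. Fr₁ = V₁/√(g·y₁) = 5.21.
From the momentum equation for a rectangular channel, y₂/y₁ = ½[√(1 + 8Fr₁²) − 1] = ½[√218.5 − 1] = 6.89.
y₂ = 6.89 × 0.296 = 2.04 ft.
Head loss: ΔE = (y₂ − y₁)³/(4y₁y₂) = (2.04 − 0.296)³/(4×0.296×2.04) = 5.30/2.41 = 2.19 ft.
P = γ·Q·ΔE/550 = 62.4 × 9.91 × 2.19 / 550 = 2.47 hp.

P = 2.47 hp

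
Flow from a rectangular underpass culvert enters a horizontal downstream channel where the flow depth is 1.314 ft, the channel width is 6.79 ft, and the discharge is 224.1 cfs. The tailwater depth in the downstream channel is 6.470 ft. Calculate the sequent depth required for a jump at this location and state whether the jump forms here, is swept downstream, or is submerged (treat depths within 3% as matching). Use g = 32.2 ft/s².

q = Q/b = 224.1/6.79 = 33.00 ft²/s; V₁ = q/y₁ = 25.12 ft/s. Fr₁ = V₁/√(g·y₁) = 3.861.
By Bélanger, y₂/y₁ = ½[√(1 + 8Fr₁²) − 1] = ½[√120.29 − 1] = 4.984.
y₂ = 4.984 × 1.314 = 6.549 ft.
Tailwater y_tw = 6.470 ft: y_tw ≈ y₂, so the jump forms here.

y₂ = 6.549 ft; the jump forms here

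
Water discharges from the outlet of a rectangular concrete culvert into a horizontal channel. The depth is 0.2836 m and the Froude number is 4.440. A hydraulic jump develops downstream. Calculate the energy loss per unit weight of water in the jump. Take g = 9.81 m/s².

Fr₁ = 4.440 (given).
Sequent-depth ratio: y₂/y₁ = ½[√(1 + 8Fr₁²) − 1] = ½[√158.71 − 1] = 5.799.
y₂ = 5.799 × 0.2836 = 1.645 m.
V₁ = Fr₁·√(g·y₁) = 4.440×√(9.81×0.2836) = 7.406 m/s; q = V₁·y₁ = 2.100 m²/s. V₂ = q/y₂ = 2.100/1.645 = 1.277 m/s. E₁ = y₁ + V₁²/2g = 3.079 m; E₂ = y₂ + V₂²/2g = 1.728 m. ΔE = E₁ − E₂ = 1.351 m.

ΔE = 1.351 m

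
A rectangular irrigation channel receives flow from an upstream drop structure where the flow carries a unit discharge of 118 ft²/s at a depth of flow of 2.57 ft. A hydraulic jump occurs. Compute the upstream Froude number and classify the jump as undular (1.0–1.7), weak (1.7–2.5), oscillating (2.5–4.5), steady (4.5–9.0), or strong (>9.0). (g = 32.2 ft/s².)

Fr₁ = 5.05; steady jump

V₁ = q/y₁ = 118/2.57 = 45.9 ft/s. Fr₁ = V₁/√(g·y₁) = 45.9/√(32.2×2.57) = 5.05.
Fr₁ = 5.05 lies in the steady range.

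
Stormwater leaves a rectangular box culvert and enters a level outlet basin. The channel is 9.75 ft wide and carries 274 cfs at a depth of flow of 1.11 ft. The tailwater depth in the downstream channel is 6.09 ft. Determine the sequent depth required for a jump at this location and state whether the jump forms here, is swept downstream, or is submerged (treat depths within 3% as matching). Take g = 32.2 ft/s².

y₂ = 6.12 ft; the jump forms here

q = Q/b = 274/9.75 = 28.1 ft²/s; V₁ = q/y₁ = 25.3 ft/s. Fr₁ = V₁/√(g·y₁) = 4.23.
Conjugate-depth relation: y₂/y₁ = ½[√(1 + 8Fr₁²) − 1] = ½[√144.5 − 1] = 5.51.
y₂ = 5.51 × 1.11 = 6.12 ft.
Tailwater y_tw = 6.09 ft: y_tw ≈ y₂, so the jump forms here.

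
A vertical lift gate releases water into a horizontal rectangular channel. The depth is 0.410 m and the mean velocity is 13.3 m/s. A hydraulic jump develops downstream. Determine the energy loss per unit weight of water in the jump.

ΔE = 5.67 m

Fr₁ = V₁/√(g·y₁) = 13.3/√(9.81×0.410) = 6.63.
Conjugate-depth relation: y₂/y₁ = ½[√(1 + 8Fr₁²) − 1] = ½[√352.8 − 1] = 8.89.
y₂ = 8.89 × 0.410 = 3.65 m.
q = V₁·y₁ = 13.3 × 0.410 = 5.45 m²/s. V₂ = q/y₂ = 5.45/3.65 = 1.50 m/s. E₁ = y₁ + V₁²/2g = 9.43 m; E₂ = y₂ + V₂²/2g = 3.76 m. ΔE = E₁ − E₂ = 5.67 m.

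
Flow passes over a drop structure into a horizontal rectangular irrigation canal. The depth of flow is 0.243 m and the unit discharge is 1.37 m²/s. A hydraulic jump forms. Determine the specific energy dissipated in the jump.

V₁ = q/y₁ = 1.37/0.243 = 5.64 m/s. Fr₁ = V₁/√(g·y₁) = 5.64/√(9.81×0.243) = 3.65.
Sequent-depth ratio: y₂/y₁ = ½[√(1 + 8Fr₁²) − 1] = ½[√107.7 − 1] = 4.69.
y₂ = 4.69 × 0.243 = 1.14 m.
Head loss: ΔE = (y₂ − y₁)³/(4y₁y₂) = (1.14 − 0.243)³/(4×0.243×1.14) = 0.720/1.11 = 0.650 m.

ΔE = 0.650 m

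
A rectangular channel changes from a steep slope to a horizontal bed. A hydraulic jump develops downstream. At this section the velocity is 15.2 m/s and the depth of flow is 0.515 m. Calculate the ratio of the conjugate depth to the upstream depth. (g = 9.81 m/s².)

Fr₁ = V₁/√(g·y₁) = 15.2/√(9.81×0.515) = 6.76.
From the momentum equation for a rectangular channel, y₂/y₁ = ½[√(1 + 8Fr₁²) − 1] = ½[√366.8 − 1] = 9.08.

y₂/y₁ = 9.08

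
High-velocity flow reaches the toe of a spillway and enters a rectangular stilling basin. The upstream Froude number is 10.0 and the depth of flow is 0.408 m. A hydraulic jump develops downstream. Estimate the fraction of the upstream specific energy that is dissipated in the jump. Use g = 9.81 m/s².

ΔE/E₁ = 0.727 (72.7%)

Fr₁ = 10.0 (given).
By Bélanger, y₂/y₁ = ½[√(1 + 8Fr₁²) − 1] = ½[√801.0 − 1] = 13.7.
y₂ = 13.7 × 0.408 = 5.57 m.
E₁ = y₁(1 + Fr₁²/2) = 0.408×(1 + 10.0²/2) = 20.8 m. ΔE = (y₂ − y₁)³/(4y₁y₂) = 15.1 m. ΔE/E₁ = 15.1/20.8 = 0.727.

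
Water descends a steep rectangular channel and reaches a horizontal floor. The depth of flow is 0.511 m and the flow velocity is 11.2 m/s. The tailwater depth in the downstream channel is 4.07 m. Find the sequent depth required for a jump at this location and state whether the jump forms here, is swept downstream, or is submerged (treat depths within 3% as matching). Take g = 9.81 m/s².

y₂ = 3.37 m; the jump is submerged

Fr₁ = V₁/√(g·y₁) = 11.2/√(9.81×0.511) = 5.00.
From the momentum equation for a rectangular channel, y₂/y₁ = ½[√(1 + 8Fr₁²) − 1] = ½[√201.2 − 1] = 6.59.
y₂ = 6.59 × 0.511 = 3.37 m.
Tailwater y_tw = 4.07 m: y_tw > y₂, so the jump is submerged.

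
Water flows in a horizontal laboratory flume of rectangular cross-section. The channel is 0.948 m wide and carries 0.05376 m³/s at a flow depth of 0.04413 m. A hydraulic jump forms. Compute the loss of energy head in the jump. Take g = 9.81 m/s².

q = Q/b = 0.05376/0.948 = 0.05671 m²/s; V₁ = q/y₁ = 1.285 m/s. Fr₁ = V₁/√(g·y₁) = 1.953.
By Bélanger, y₂/y₁ = ½[√(1 + 8Fr₁²) − 1] = ½[√31.516 − 1] = 2.307.
y₂ = 2.307 × 0.04413 = 0.1018 m.
Head loss: ΔE = (y₂ − y₁)³/(4y₁y₂) = (0.1018 − 0.04413)³/(4×0.04413×0.1018) = 0.0001919/0.01797 = 0.01068 m.

ΔE = 0.01068 m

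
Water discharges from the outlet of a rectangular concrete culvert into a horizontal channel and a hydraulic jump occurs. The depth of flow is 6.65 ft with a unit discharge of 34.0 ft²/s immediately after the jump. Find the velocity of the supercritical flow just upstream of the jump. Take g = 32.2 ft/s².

V₁ = 25.2 ft/s

V₂ = q/y₂ = 34.0/6.65 = 5.11 ft/s; Fr₂ = V₂/√(g·y₂) = 0.349.
Since the conjugate-depth ratio holds either way, y₁/y₂ = ½[√(1 + 8Fr₂²) − 1] = ½[√1.977 − 1] = 0.203.
y₁ = 0.203 × 6.65 = 1.35 ft.
V₁ = q/y₁ = 34.0/1.35 = 25.2 ft/s.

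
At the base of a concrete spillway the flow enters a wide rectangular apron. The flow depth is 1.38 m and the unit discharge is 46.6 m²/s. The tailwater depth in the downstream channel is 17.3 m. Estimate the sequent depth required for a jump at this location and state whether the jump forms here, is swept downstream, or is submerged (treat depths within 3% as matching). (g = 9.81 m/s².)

V₁ = q/y₁ = 46.6/1.38 = 33.8 m/s. Fr₁ = V₁/√(g·y₁) = 33.8/√(9.81×1.38) = 9.18.
By Bélanger, y₂/y₁ = ½[√(1 + 8Fr₁²) − 1] = ½[√674.8 − 1] = 12.5.
y₂ = 12.5 × 1.38 = 17.2 m.
Tailwater y_tw = 17.3 m: y_tw ≈ y₂, so the jump forms here.

y₂ = 17.2 m; the jump forms here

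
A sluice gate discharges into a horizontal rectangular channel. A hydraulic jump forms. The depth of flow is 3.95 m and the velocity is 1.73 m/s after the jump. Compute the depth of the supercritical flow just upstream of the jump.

y₁ = 0.537 m

Fr₂ = V₂/√(g·y₂) = 1.73/√(9.81×3.95) = 0.278.
Applying the sequent-depth relation in reverse, y₁/y₂ = ½[√(1 + 8Fr₂²) − 1] = ½[√1.618 − 1] = 0.136.
y₁ = 0.136 × 3.95 = 0.537 m.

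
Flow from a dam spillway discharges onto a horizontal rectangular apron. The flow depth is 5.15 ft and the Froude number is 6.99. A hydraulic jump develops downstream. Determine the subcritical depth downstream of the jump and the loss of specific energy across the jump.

y₂ = 48.4 ft; ΔE = 81.1 ft

Fr₁ = 6.99 (given).
By Bélanger, y₂/y₁ = ½[√(1 + 8Fr₁²) − 1] = ½[√391.9 − 1] = 9.40.
y₂ = 9.40 × 5.15 = 48.4 ft.
V₁ = Fr₁·√(g·y₁) = 6.99×√(32.2×5.15) = 90.0 ft/s; q = V₁·y₁ = 464 ft²/s. V₂ = q/y₂ = 464/48.4 = 9.58 ft/s. E₁ = y₁ + V₁²/2g = 131 ft; E₂ = y₂ + V₂²/2g = 49.8 ft. ΔE = E₁ − E₂ = 81.1 ft.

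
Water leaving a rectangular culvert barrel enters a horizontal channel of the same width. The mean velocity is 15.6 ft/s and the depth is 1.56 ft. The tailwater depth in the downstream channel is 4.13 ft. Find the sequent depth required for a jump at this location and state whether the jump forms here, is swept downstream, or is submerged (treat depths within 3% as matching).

Fr₁ = V₁/√(g·y₁) = 15.6/√(32.2×1.56) = 2.20.
Conjugate-depth relation: y₂/y₁ = ½[√(1 + 8Fr₁²) − 1] = ½[√39.76 − 1] = 2.65.
y₂ = 2.65 × 1.56 = 4.14 ft.
Tailwater y_tw = 4.13 ft: y_tw ≈ y₂, so the jump forms here.

y₂ = 4.14 ft; the jump forms here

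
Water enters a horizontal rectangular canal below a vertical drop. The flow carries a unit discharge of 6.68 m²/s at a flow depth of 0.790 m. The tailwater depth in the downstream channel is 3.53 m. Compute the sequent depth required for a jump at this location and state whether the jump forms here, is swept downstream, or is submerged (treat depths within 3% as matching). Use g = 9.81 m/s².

V₁ = q/y₁ = 6.68/0.790 = 8.46 m/s. Fr₁ = V₁/√(g·y₁) = 8.46/√(9.81×0.790) = 3.04.
Conjugate-depth relation: y₂/y₁ = ½[√(1 + 8Fr₁²) − 1] = ½[√74.81 − 1] = 3.82.
y₂ = 3.82 × 0.790 = 3.02 m.
Tailwater y_tw = 3.53 m: y_tw > y₂, so the jump is submerged.

y₂ = 3.02 m; the jump is submerged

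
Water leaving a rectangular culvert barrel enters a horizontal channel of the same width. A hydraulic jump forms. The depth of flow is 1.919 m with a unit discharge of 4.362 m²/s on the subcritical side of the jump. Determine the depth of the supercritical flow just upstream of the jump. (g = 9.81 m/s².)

y₁ = 0.7557 m

V₂ = q/y₂ = 4.362/1.919 = 2.273 m/s; Fr₂ = V₂/√(g·y₂) = 0.5239.
Since the conjugate-depth ratio holds either way, y₁/y₂ = ½[√(1 + 8Fr₂²) − 1] = ½[√3.1957 − 1] = 0.3938.
y₁ = 0.3938 × 1.919 = 0.7557 m.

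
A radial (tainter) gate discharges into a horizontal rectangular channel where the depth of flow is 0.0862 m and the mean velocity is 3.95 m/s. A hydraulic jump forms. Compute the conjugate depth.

y₂ = 0.482 m

Fr₁ = V₁/√(g·y₁) = 3.95/√(9.81×0.0862) = 4.30.
From the momentum equation for a rectangular channel, y₂/y₁ = ½[√(1 + 8Fr₁²) − 1] = ½[√148.6 − 1] = 5.60.
y₂ = 5.60 × 0.0862 = 0.482 m.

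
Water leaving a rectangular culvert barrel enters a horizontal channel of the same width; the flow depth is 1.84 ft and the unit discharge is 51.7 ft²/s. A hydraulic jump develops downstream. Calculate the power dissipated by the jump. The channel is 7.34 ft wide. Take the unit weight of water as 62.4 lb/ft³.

V₁ = q/y₁ = 51.7/1.84 = 28.1 ft/s. Fr₁ = V₁/√(g·y₁) = 28.1/√(32.2×1.84) = 3.65.
By Bélanger, y₂/y₁ = ½[√(1 + 8Fr₁²) − 1] = ½[√107.6 − 1] = 4.69.
y₂ = 4.69 × 1.84 = 8.62 ft.
Head loss: ΔE = (y₂ − y₁)³/(4y₁y₂) = (8.62 − 1.84)³/(4×1.84×8.62) = 312/63.5 = 4.92 ft.
Q = q·b = 51.7 × 7.34 = 379 cfs. P = γ·Q·ΔE/550 = 62.4 × 379 × 4.92 / 550 = 212 hp.

P = 212 hp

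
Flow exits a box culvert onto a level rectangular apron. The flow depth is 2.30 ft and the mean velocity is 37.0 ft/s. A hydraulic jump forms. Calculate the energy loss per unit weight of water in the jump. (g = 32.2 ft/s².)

ΔE = 10.00 ft

Fr₁ = V₁/√(g·y₁) = 37.0/√(32.2×2.30) = 4.30.
Bélanger equation: y₂/y₁ = ½[√(1 + 8Fr₁²) − 1] = ½[√148.9 − 1] = 5.60.
y₂ = 5.60 × 2.30 = 12.9 ft.
q = V₁·y₁ = 37.0 × 2.30 = 85.1 ft²/s. V₂ = q/y₂ = 85.1/12.9 = 6.61 ft/s. E₁ = y₁ + V₁²/2g = 23.6 ft; E₂ = y₂ + V₂²/2g = 13.6 ft. ΔE = E₁ − E₂ = 10.00 ft.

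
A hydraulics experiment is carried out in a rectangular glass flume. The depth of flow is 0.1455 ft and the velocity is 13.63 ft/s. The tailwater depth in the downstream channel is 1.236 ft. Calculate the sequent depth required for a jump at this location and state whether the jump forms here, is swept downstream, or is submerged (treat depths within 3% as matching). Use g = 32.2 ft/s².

y₂ = 1.225 ft; the jump forms here

Fr₁ = V₁/√(g·y₁) = 13.63/√(32.2×0.1455) = 6.297.
Bélanger equation: y₂/y₁ = ½[√(1 + 8Fr₁²) − 1] = ½[√318.22 − 1] = 8.419.
y₂ = 8.419 × 0.1455 = 1.225 ft.
Tailwater y_tw = 1.236 ft: y_tw ≈ y₂, so the jump forms here.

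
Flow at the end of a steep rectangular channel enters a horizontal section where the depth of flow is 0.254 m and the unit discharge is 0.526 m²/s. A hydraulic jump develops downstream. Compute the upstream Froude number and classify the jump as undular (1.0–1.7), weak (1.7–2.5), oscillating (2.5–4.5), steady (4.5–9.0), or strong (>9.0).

V₁ = q/y₁ = 0.526/0.254 = 2.07 m/s. Fr₁ = V₁/√(g·y₁) = 2.07/√(9.81×0.254) = 1.31.
Fr₁ = 1.31 lies in the undular range.

Fr₁ = 1.31; undular jump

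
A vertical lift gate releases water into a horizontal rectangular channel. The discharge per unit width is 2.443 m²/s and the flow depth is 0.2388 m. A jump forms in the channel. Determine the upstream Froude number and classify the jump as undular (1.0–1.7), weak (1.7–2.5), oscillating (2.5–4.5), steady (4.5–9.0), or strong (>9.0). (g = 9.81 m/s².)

V₁ = q/y₁ = 2.443/0.2388 = 10.23 m/s. Fr₁ = V₁/√(g·y₁) = 10.23/√(9.81×0.2388) = 6.684.
Fr₁ = 6.684 lies in the steady range.

Fr₁ = 6.684; steady jump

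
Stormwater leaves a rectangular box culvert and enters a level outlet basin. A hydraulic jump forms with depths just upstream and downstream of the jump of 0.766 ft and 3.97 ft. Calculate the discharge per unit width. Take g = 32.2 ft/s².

For a rectangular channel the momentum equation gives q² = ½·g·y₁·y₂·(y₁ + y₂) = ½×32.2×0.766×3.97×4.74 = 232.
q = √232 = 15.2 ft²/s.

q = 15.2 ft²/s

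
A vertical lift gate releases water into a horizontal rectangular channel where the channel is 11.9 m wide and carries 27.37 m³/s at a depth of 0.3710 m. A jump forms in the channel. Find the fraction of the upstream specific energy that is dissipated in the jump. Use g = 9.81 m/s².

q = Q/b = 27.37/11.9 = 2.300 m²/s; V₁ = q/y₁ = 6.199 m/s. Fr₁ = V₁/√(g·y₁) = 3.250.
From the momentum equation for a rectangular channel, y₂/y₁ = ½[√(1 + 8Fr₁²) − 1] = ½[√85.480 − 1] = 4.123.
y₂ = 4.123 × 0.3710 = 1.530 m.
E₁ = y₁ + V₁²/2g = 2.330 m. ΔE = (y₂ − y₁)³/(4y₁y₂) = 0.6851 m. ΔE/E₁ = 0.6851/2.330 = 0.294.

ΔE/E₁ = 0.294 (29.4%)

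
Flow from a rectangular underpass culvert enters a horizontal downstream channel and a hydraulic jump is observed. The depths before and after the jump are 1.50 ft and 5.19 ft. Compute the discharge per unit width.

q = 29.0 ft²/s

For a rectangular channel the momentum equation gives q² = ½·g·y₁·y₂·(y₁ + y₂) = ½×32.2×1.50×5.19×6.69 = 839.
q = √839 = 29.0 ft²/s.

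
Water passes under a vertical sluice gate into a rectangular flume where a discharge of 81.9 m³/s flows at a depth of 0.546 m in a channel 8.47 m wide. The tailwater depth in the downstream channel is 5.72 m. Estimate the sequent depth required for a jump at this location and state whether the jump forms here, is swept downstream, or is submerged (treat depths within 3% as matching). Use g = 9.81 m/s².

q = Q/b = 81.9/8.47 = 9.67 m²/s; V₁ = q/y₁ = 17.7 m/s. Fr₁ = V₁/√(g·y₁) = 7.65.
From the momentum equation for a rectangular channel, y₂/y₁ = ½[√(1 + 8Fr₁²) − 1] = ½[√469.4 − 1] = 10.3.
y₂ = 10.3 × 0.546 = 5.64 m.
Tailwater y_tw = 5.72 m: y_tw ≈ y₂, so the jump forms here.

y₂ = 5.64 m; the jump forms here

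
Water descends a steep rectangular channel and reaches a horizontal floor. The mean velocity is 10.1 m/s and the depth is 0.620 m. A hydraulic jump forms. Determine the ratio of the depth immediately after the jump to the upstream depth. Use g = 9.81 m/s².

Fr₁ = V₁/√(g·y₁) = 10.1/√(9.81×0.620) = 4.10.
Sequent-depth ratio: y₂/y₁ = ½[√(1 + 8Fr₁²) − 1] = ½[√135.2 − 1] = 5.31.

y₂/y₁ = 5.31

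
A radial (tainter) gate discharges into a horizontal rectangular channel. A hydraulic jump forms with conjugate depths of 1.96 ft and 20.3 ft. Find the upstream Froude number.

Fr₁ = 7.67

For a rectangular channel the momentum equation gives q² = ½·g·y₁·y₂·(y₁ + y₂) = ½×32.2×1.96×20.3×22.3 = 14259.
q = √14259 = 119 ft²/s.
V₁ = q/y₁ = 60.9 ft/s; Fr₁ = V₁/√(g·y₁) = 7.67.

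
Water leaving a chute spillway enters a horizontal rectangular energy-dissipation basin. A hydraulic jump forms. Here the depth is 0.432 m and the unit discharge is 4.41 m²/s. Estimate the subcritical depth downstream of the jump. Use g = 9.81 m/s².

V₁ = q/y₁ = 4.41/0.432 = 10.2 m/s. Fr₁ = V₁/√(g·y₁) = 10.2/√(9.81×0.432) = 4.96.
Sequent-depth ratio: y₂/y₁ = ½[√(1 + 8Fr₁²) − 1] = ½[√197.7 − 1] = 6.53.
y₂ = 6.53 × 0.432 = 2.82 m.

y₂ = 2.82 m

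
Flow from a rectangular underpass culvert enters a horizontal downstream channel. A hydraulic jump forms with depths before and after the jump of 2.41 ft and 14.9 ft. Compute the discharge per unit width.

q = 100 ft²/s

For a rectangular channel the momentum equation gives q² = ½·g·y₁·y₂·(y₁ + y₂) = ½×32.2×2.41×14.9×17.3 = 10008.
q = √10008 = 100 ft²/s.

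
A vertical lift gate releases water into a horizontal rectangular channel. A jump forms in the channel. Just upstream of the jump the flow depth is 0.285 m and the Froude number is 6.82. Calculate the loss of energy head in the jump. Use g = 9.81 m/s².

Fr₁ = 6.82 (given).
Sequent-depth ratio: y₂/y₁ = ½[√(1 + 8Fr₁²) − 1] = ½[√373.1 − 1] = 9.16.
y₂ = 9.16 × 0.285 = 2.61 m.
V₁ = Fr₁·√(g·y₁) = 6.82×√(9.81×0.285) = 11.4 m/s; q = V₁·y₁ = 3.25 m²/s. V₂ = q/y₂ = 3.25/2.61 = 1.25 m/s. E₁ = y₁ + V₁²/2g = 6.91 m; E₂ = y₂ + V₂²/2g = 2.69 m. ΔE = E₁ − E₂ = 4.22 m.

ΔE = 4.22 m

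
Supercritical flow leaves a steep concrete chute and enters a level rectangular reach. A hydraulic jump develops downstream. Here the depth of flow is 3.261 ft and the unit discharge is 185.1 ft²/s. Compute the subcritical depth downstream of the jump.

V₁ = q/y₁ = 185.1/3.261 = 56.76 ft/s. Fr₁ = V₁/√(g·y₁) = 56.76/√(32.2×3.261) = 5.539.
From the momentum equation for a rectangular channel, y₂/y₁ = ½[√(1 + 8Fr₁²) − 1] = ½[√246.47 − 1] = 7.350.
y₂ = 7.350 × 3.261 = 23.97 ft.

y₂ = 23.97 ft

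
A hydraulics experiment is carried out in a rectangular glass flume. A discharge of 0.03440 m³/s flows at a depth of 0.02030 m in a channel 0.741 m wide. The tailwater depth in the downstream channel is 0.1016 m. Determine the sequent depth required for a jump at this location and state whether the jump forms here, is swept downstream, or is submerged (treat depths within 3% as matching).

y₂ = 0.1373 m; the jump is swept downstream

q = Q/b = 0.03440/0.741 = 0.04642 m²/s; V₁ = q/y₁ = 2.287 m/s. Fr₁ = V₁/√(g·y₁) = 5.125.
Conjugate-depth relation: y₂/y₁ = ½[√(1 + 8Fr₁²) − 1] = ½[√211.09 − 1] = 6.765.
y₂ = 6.765 × 0.02030 = 0.1373 m.
Tailwater y_tw = 0.1016 m: y_tw < y₂, so the jump is swept downstream.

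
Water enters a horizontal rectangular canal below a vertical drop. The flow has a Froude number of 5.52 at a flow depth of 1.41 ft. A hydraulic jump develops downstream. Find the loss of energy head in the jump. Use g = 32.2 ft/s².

ΔE = 12.2 ft

Fr₁ = 5.52 (given).
From the momentum equation for a rectangular channel, y₂/y₁ = ½[√(1 + 8Fr₁²) − 1] = ½[√244.8 − 1] = 7.32.
y₂ = 7.32 × 1.41 = 10.3 ft.
Head loss: ΔE = (y₂ − y₁)³/(4y₁y₂) = (10.3 − 1.41)³/(4×1.41×10.3) = 708/58.2 = 12.2 ft.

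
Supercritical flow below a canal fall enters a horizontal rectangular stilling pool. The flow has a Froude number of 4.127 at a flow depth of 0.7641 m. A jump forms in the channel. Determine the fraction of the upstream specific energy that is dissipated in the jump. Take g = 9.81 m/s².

Fr₁ = 4.127 (given).
From the momentum equation for a rectangular channel, y₂/y₁ = ½[√(1 + 8Fr₁²) − 1] = ½[√137.26 − 1] = 5.358.
y₂ = 5.358 × 0.7641 = 4.094 m.
E₁ = y₁(1 + Fr₁²/2) = 0.7641×(1 + 4.127²/2) = 7.271 m. ΔE = (y₂ − y₁)³/(4y₁y₂) = 2.951 m. ΔE/E₁ = 2.951/7.271 = 0.406.

ΔE/E₁ = 0.406 (40.6%)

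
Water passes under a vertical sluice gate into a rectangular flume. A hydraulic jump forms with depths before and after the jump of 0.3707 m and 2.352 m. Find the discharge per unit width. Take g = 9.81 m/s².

q = 3.412 m²/s

For a rectangular channel the momentum equation gives q² = ½·g·y₁·y₂·(y₁ + y₂) = ½×9.81×0.3707×2.352×2.723 = 11.64.
q = √11.64 = 3.412 m²/s.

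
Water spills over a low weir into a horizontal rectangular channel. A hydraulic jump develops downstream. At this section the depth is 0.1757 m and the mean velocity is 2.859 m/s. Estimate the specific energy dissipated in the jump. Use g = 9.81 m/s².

Fr₁ = V₁/√(g·y₁) = 2.859/√(9.81×0.1757) = 2.178.
From the momentum equation for a rectangular channel, y₂/y₁ = ½[√(1 + 8Fr₁²) − 1] = ½[√38.938 − 1] = 2.620.
y₂ = 2.620 × 0.1757 = 0.4603 m.
Head loss: ΔE = (y₂ − y₁)³/(4y₁y₂) = (0.4603 − 0.1757)³/(4×0.1757×0.4603) = 0.02306/0.3235 = 0.07128 m.

ΔE = 0.07128 m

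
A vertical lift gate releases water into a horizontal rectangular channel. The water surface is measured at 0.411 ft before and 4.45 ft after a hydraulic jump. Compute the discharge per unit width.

For a rectangular channel the momentum equation gives q² = ½·g·y₁·y₂·(y₁ + y₂) = ½×32.2×0.411×4.45×4.86 = 143.
q = √143 = 12.0 ft²/s.

q = 12.0 ft²/s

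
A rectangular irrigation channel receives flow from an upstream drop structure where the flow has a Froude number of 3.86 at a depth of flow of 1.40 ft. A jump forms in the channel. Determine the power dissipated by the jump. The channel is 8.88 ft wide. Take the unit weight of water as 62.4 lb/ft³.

Fr₁ = 3.86 (given).
From the momentum equation for a rectangular channel, y₂/y₁ = ½[√(1 + 8Fr₁²) − 1] = ½[√120.2 − 1] = 4.98.
y₂ = 4.98 × 1.40 = 6.97 ft.
Head loss: ΔE = (y₂ − y₁)³/(4y₁y₂) = (6.97 − 1.40)³/(4×1.40×6.97) = 173/39.1 = 4.44 ft.
V₁ = Fr₁·√(g·y₁) = 3.86×√(32.2×1.40) = 25.9 ft/s; q = V₁·y₁ = 36.3 ft²/s. Q = q·b = 36.3 × 8.88 = 322 cfs. P = γ·Q·ΔE/550 = 62.4 × 322 × 4.44 / 550 = 162 hp.

P = 162 hp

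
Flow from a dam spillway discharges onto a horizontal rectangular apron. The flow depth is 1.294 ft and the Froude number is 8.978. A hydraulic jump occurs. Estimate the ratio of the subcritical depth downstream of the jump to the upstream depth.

Fr₁ = 8.978 (given).
Conjugate-depth relation: y₂/y₁ = ½[√(1 + 8Fr₁²) − 1] = ½[√645.84 − 1] = 12.21.

y₂/y₁ = 12.21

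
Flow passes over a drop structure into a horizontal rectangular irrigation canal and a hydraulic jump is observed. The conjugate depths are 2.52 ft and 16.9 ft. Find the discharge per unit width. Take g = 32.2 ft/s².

For a rectangular channel the momentum equation gives q² = ½·g·y₁·y₂·(y₁ + y₂) = ½×32.2×2.52×16.9×19.4 = 13316.
q = √13316 = 115 ft²/s.

q = 115 ft²/s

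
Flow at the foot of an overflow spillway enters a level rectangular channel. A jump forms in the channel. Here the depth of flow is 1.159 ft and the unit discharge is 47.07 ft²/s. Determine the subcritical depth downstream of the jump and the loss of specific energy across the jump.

y₂ = 10.33 ft; ΔE = 16.12 ft

V₁ = q/y₁ = 47.07/1.159 = 40.61 ft/s. Fr₁ = V₁/√(g·y₁) = 40.61/√(32.2×1.159) = 6.648.
Sequent-depth ratio: y₂/y₁ = ½[√(1 + 8Fr₁²) − 1] = ½[√354.57 − 1] = 8.915.
y₂ = 8.915 × 1.159 = 10.33 ft.
Head loss: ΔE = (y₂ − y₁)³/(4y₁y₂) = (10.33 − 1.159)³/(4×1.159×10.33) = 772.0/47.90 = 16.12 ft.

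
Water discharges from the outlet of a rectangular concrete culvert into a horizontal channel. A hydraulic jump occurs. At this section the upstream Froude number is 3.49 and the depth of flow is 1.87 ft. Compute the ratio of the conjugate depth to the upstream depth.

Fr₁ = 3.49 (given).
Conjugate-depth relation: y₂/y₁ = ½[√(1 + 8Fr₁²) − 1] = ½[√98.44 − 1] = 4.46.

y₂/y₁ = 4.46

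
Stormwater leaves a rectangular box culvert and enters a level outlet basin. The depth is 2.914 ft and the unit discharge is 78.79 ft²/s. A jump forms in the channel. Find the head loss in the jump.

V₁ = q/y₁ = 78.79/2.914 = 27.04 ft/s. Fr₁ = V₁/√(g·y₁) = 27.04/√(32.2×2.914) = 2.791.
Bélanger equation: y₂/y₁ = ½[√(1 + 8Fr₁²) − 1] = ½[√63.332 − 1] = 3.479.
y₂ = 3.479 × 2.914 = 10.14 ft.
Head loss: ΔE = (y₂ − y₁)³/(4y₁y₂) = (10.14 − 2.914)³/(4×2.914×10.14) = 377.0/118.2 = 3.190 ft.

ΔE = 3.190 ft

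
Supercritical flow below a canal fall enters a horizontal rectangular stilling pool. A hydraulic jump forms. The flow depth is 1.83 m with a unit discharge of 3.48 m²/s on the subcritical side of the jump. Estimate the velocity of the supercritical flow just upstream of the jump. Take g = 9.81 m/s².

V₂ = q/y₂ = 3.48/1.83 = 1.90 m/s; Fr₂ = V₂/√(g·y₂) = 0.449.
From the momentum equation (using Fr₂), y₁/y₂ = ½[√(1 + 8Fr₂²) − 1] = ½[√2.611 − 1] = 0.308.
y₁ = 0.308 × 1.83 = 0.564 m.
V₁ = q/y₁ = 3.48/0.564 = 6.17 m/s.

V₁ = 6.17 m/s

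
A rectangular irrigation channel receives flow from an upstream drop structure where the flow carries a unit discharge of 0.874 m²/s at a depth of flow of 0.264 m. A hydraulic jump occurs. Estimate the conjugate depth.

V₁ = q/y₁ = 0.874/0.264 = 3.31 m/s. Fr₁ = V₁/√(g·y₁) = 3.31/√(9.81×0.264) = 2.06.
From the momentum equation for a rectangular channel, y₂/y₁ = ½[√(1 + 8Fr₁²) − 1] = ½[√34.86 − 1] = 2.45.
y₂ = 2.45 × 0.264 = 0.647 m.

y₂ = 0.647 m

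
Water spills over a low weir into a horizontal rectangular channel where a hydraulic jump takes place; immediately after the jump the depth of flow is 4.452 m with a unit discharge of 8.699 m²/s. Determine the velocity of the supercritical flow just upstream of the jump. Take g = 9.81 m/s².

V₁ = 12.87 m/s

V₂ = q/y₂ = 8.699/4.452 = 1.954 m/s; Fr₂ = V₂/√(g·y₂) = 0.2957.
From the momentum equation (using Fr₂), y₁/y₂ = ½[√(1 + 8Fr₂²) − 1] = ½[√1.6993 − 1] = 0.1518.
y₁ = 0.1518 × 4.452 = 0.6758 m.
V₁ = q/y₁ = 8.699/0.6758 = 12.87 m/s.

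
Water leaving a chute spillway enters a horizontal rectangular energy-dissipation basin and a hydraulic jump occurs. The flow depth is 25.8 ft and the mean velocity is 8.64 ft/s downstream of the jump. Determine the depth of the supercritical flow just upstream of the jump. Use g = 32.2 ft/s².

y₁ = 4.01 ft

Fr₂ = V₂/√(g·y₂) = 8.64/√(32.2×25.8) = 0.300.
Since the conjugate-depth ratio holds either way, y₁/y₂ = ½[√(1 + 8Fr₂²) − 1] = ½[√1.719 − 1] = 0.156.
y₁ = 0.156 × 25.8 = 4.01 ft.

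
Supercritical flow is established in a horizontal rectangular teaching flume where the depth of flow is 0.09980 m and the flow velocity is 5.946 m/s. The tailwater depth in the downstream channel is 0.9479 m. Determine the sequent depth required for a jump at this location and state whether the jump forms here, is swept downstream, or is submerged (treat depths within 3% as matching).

y₂ = 0.7997 m; the jump is submerged

Fr₁ = V₁/√(g·y₁) = 5.946/√(9.81×0.09980) = 6.009.
Conjugate-depth relation: y₂/y₁ = ½[√(1 + 8Fr₁²) − 1] = ½[√289.90 − 1] = 8.013.
y₂ = 8.013 × 0.09980 = 0.7997 m.
Tailwater y_tw = 0.9479 m: y_tw > y₂, so the jump is submerged.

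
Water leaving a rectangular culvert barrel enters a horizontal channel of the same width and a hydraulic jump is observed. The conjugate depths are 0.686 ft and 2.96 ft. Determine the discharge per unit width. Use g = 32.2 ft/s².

For a rectangular channel the momentum equation gives q² = ½·g·y₁·y₂·(y₁ + y₂) = ½×32.2×0.686×2.96×3.65 = 119.
q = √119 = 10.9 ft²/s.

q = 10.9 ft²/s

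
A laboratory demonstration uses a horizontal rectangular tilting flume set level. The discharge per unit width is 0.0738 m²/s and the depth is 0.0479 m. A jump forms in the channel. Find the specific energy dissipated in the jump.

V₁ = q/y₁ = 0.0738/0.0479 = 1.54 m/s. Fr₁ = V₁/√(g·y₁) = 1.54/√(9.81×0.0479) = 2.25.
Conjugate-depth relation: y₂/y₁ = ½[√(1 + 8Fr₁²) − 1] = ½[√41.41 − 1] = 2.72.
y₂ = 2.72 × 0.0479 = 0.130 m.
Head loss: ΔE = (y₂ − y₁)³/(4y₁y₂) = (0.130 − 0.0479)³/(4×0.0479×0.130) = 0.000557/0.0249 = 0.0223 m.

ΔE = 0.0223 m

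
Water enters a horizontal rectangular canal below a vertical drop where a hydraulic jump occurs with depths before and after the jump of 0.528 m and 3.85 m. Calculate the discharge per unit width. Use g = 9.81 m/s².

For a rectangular channel the momentum equation gives q² = ½·g·y₁·y₂·(y₁ + y₂) = ½×9.81×0.528×3.85×4.38 = 43.7.
q = √43.7 = 6.61 m²/s.

q = 6.61 m²/s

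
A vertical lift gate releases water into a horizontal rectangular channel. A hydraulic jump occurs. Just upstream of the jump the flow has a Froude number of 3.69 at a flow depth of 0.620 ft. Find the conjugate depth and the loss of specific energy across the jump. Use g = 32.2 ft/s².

y₂ = 2.94 ft; ΔE = 1.71 ft

Fr₁ = 3.69 (given).
From the momentum equation for a rectangular channel, y₂/y₁ = ½[√(1 + 8Fr₁²) − 1] = ½[√109.9 − 1] = 4.74.
y₂ = 4.74 × 0.620 = 2.94 ft.
V₁ = Fr₁·√(g·y₁) = 3.69×√(32.2×0.620) = 16.5 ft/s; q = V₁·y₁ = 10.2 ft²/s. V₂ = q/y₂ = 10.2/2.94 = 3.48 ft/s. E₁ = y₁ + V₁²/2g = 4.84 ft; E₂ = y₂ + V₂²/2g = 3.13 ft. ΔE = E₁ − E₂ = 1.71 ft.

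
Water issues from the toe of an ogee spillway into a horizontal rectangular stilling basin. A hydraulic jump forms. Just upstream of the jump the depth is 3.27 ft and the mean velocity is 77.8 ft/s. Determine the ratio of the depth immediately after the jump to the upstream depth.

y₂/y₁ = 10.2

Fr₁ = V₁/√(g·y₁) = 77.8/√(32.2×3.27) = 7.58.
Bélanger equation: y₂/y₁ = ½[√(1 + 8Fr₁²) − 1] = ½[√460.9 − 1] = 10.2.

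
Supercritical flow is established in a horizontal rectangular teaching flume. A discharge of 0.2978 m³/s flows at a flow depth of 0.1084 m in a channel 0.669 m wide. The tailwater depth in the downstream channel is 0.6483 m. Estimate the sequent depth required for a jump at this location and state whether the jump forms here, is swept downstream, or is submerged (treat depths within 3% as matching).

q = Q/b = 0.2978/0.669 = 0.4451 m²/s; V₁ = q/y₁ = 4.106 m/s. Fr₁ = V₁/√(g·y₁) = 3.982.
Conjugate-depth relation: y₂/y₁ = ½[√(1 + 8Fr₁²) − 1] = ½[√127.86 − 1] = 5.154.
y₂ = 5.154 × 0.1084 = 0.5587 m.
Tailwater y_tw = 0.6483 m: y_tw > y₂, so the jump is submerged.

y₂ = 0.5587 m; the jump is submerged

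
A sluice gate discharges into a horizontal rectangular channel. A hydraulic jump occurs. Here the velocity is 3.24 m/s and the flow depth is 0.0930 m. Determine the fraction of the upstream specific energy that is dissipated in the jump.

ΔE/E₁ = 0.314 (31.4%)

Fr₁ = V₁/√(g·y₁) = 3.24/√(9.81×0.0930) = 3.39.
By Bélanger, y₂/y₁ = ½[√(1 + 8Fr₁²) − 1] = ½[√93.05 − 1] = 4.32.
y₂ = 4.32 × 0.0930 = 0.402 m.
E₁ = y₁ + V₁²/2g = 0.628 m. ΔE = (y₂ − y₁)³/(4y₁y₂) = 0.197 m. ΔE/E₁ = 0.197/0.628 = 0.314.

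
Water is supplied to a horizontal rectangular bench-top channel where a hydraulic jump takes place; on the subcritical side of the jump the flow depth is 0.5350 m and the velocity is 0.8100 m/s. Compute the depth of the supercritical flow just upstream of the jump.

y₁ = 0.1108 m

Fr₂ = V₂/√(g·y₂) = 0.8100/√(9.81×0.5350) = 0.3536.
Since the conjugate-depth ratio holds either way, y₁/y₂ = ½[√(1 + 8Fr₂²) − 1] = ½[√2.0001 − 1] = 0.2071.
y₁ = 0.2071 × 0.5350 = 0.1108 m.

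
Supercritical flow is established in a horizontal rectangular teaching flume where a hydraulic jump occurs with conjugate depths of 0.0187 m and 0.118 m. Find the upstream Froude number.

For a rectangular channel the momentum equation gives q² = ½·g·y₁·y₂·(y₁ + y₂) = ½×9.81×0.0187×0.118×0.137 = 0.00148.
q = √0.00148 = 0.0385 m²/s.
V₁ = q/y₁ = 2.06 m/s; Fr₁ = V₁/√(g·y₁) = 4.80.

Fr₁ = 4.80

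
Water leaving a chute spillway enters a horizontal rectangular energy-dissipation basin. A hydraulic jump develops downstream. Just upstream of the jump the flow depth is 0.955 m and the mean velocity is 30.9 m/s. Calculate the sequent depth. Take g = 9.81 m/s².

y₂ = 13.2 m

Fr₁ = V₁/√(g·y₁) = 30.9/√(9.81×0.955) = 10.1.
From the momentum equation for a rectangular channel, y₂/y₁ = ½[√(1 + 8Fr₁²) − 1] = ½[√816.3 − 1] = 13.8.
y₂ = 13.8 × 0.955 = 13.2 m.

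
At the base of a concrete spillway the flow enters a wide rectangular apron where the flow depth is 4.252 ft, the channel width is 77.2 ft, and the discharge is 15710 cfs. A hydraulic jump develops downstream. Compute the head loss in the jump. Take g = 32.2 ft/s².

q = Q/b = 15710/77.2 = 203.5 ft²/s; V₁ = q/y₁ = 47.86 ft/s. Fr₁ = V₁/√(g·y₁) = 4.090.
Sequent-depth ratio: y₂/y₁ = ½[√(1 + 8Fr₁²) − 1] = ½[√134.84 − 1] = 5.306.
y₂ = 5.306 × 4.252 = 22.56 ft.
Head loss: ΔE = (y₂ − y₁)³/(4y₁y₂) = (22.56 − 4.252)³/(4×4.252×22.56) = 6137/383.7 = 15.99 ft.

ΔE = 15.99 ft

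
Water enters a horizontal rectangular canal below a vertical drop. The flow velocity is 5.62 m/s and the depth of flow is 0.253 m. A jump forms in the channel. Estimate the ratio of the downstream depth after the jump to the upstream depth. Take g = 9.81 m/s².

Fr₁ = V₁/√(g·y₁) = 5.62/√(9.81×0.253) = 3.57.
From the momentum equation for a rectangular channel, y₂/y₁ = ½[√(1 + 8Fr₁²) − 1] = ½[√102.8 − 1] = 4.57.

y₂/y₁ = 4.57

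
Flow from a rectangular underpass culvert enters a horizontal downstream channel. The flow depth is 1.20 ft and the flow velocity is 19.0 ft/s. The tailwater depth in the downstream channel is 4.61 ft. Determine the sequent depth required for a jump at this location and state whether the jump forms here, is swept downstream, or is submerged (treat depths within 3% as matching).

Fr₁ = V₁/√(g·y₁) = 19.0/√(32.2×1.20) = 3.06.
Conjugate-depth relation: y₂/y₁ = ½[√(1 + 8Fr₁²) − 1] = ½[√75.74 − 1] = 3.85.
y₂ = 3.85 × 1.20 = 4.62 ft.
Tailwater y_tw = 4.61 ft: y_tw ≈ y₂, so the jump forms here.

y₂ = 4.62 ft; the jump forms here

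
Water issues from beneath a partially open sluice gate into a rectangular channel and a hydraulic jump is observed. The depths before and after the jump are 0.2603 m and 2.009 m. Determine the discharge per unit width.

q = 2.413 m²/s

For a rectangular channel the momentum equation gives q² = ½·g·y₁·y₂·(y₁ + y₂) = ½×9.81×0.2603×2.009×2.269 = 5.821.
q = √5.821 = 2.413 m²/s.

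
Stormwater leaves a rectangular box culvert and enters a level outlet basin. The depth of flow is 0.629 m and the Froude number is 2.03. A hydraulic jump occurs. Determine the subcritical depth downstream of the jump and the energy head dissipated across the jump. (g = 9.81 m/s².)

Fr₁ = 2.03 (given).
From the momentum equation for a rectangular channel, y₂/y₁ = ½[√(1 + 8Fr₁²) − 1] = ½[√33.97 − 1] = 2.41.
y₂ = 2.41 × 0.629 = 1.52 m.
Head loss: ΔE = (y₂ − y₁)³/(4y₁y₂) = (1.52 − 0.629)³/(4×0.629×1.52) = 0.704/3.82 = 0.184 m.

y₂ = 1.52 m; ΔE = 0.184 m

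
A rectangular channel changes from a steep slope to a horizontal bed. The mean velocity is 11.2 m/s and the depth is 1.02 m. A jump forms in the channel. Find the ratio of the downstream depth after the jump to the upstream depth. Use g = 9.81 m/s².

y₂/y₁ = 4.53

Fr₁ = V₁/√(g·y₁) = 11.2/√(9.81×1.02) = 3.54.
Sequent-depth ratio: y₂/y₁ = ½[√(1 + 8Fr₁²) − 1] = ½[√101.3 − 1] = 4.53.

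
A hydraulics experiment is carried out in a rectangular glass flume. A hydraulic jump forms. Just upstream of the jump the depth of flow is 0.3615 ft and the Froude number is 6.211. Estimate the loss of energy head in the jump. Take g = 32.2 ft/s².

Fr₁ = 6.211 (given).
Conjugate-depth relation: y₂/y₁ = ½[√(1 + 8Fr₁²) − 1] = ½[√309.61 − 1] = 8.298.
y₂ = 8.298 × 0.3615 = 3.000 ft.
Head loss: ΔE = (y₂ − y₁)³/(4y₁y₂) = (3.000 − 0.3615)³/(4×0.3615×3.000) = 18.36/4.338 = 4.233 ft.

ΔE = 4.233 ft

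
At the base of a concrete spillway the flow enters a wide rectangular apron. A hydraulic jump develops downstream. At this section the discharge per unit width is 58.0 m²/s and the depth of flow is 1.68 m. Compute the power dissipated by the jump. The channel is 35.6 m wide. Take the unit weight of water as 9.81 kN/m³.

V₁ = q/y₁ = 58.0/1.68 = 34.5 m/s. Fr₁ = V₁/√(g·y₁) = 34.5/√(9.81×1.68) = 8.50.
Sequent-depth ratio: y₂/y₁ = ½[√(1 + 8Fr₁²) − 1] = ½[√579.6 − 1] = 11.5.
y₂ = 11.5 × 1.68 = 19.4 m.
Head loss: ΔE = (y₂ − y₁)³/(4y₁y₂) = (19.4 − 1.68)³/(4×1.68×19.4) = 5547/130 = 42.6 m.
Q = q·b = 58.0 × 35.6 = 2065 m³/s. P = γ·Q·ΔE = 9.81 × 2065 × 42.6 = 862695 kW.

P = 862695 kW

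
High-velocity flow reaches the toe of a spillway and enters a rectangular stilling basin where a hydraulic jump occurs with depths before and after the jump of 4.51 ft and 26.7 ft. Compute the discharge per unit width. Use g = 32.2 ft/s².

q = 246 ft²/s

For a rectangular channel the momentum equation gives q² = ½·g·y₁·y₂·(y₁ + y₂) = ½×32.2×4.51×26.7×31.2 = 60507.
q = √60507 = 246 ft²/s.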